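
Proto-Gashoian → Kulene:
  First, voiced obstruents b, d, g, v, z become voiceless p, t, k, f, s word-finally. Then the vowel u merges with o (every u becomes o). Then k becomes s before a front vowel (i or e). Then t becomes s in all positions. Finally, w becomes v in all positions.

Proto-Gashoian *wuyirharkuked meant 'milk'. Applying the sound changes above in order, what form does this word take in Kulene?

Kulene: start from *wuyirharkuked.
  rule 1 (final devoicing): wuyirharkuked → wuyirharkuket
  rule 2 (vowel merger): wuyirharkuket → woyirharkoket
  rule 3 (palatalisation): woyirharkoket → woyirharkoset
  rule 4 (unconditioned shift): woyirharkoset → woyirharkoses
  rule 5 (unconditioned shift): woyirharkoses → voyirharkoses
  ⇒ Kulene voyirharkoses

voyirharkoses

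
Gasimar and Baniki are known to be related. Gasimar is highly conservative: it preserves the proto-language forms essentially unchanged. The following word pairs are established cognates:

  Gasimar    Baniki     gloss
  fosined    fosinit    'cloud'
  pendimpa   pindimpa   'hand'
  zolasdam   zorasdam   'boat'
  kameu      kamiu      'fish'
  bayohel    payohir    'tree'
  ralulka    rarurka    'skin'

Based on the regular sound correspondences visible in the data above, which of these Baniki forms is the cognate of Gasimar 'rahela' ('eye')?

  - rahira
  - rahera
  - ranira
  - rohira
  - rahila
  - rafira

fosined ~ fosinit, bayohel ~ payohir — Gasimar e corresponds to Baniki i after a consonant, before a consonant other than r, m, n, p, b, f, v.
zolasdam ~ zorasdam — Gasimar l corresponds to Baniki r between vowels (before a back vowel).
Applying these to Gasimar 'rahela':
  rahela → rahila   (e→i after a consonant, before a consonant other than r, m, n, p, b, f, v)
  rahila → rahira   (l→r between vowels (before a back vowel))
So the Baniki cognate is 'rahira'.

rahira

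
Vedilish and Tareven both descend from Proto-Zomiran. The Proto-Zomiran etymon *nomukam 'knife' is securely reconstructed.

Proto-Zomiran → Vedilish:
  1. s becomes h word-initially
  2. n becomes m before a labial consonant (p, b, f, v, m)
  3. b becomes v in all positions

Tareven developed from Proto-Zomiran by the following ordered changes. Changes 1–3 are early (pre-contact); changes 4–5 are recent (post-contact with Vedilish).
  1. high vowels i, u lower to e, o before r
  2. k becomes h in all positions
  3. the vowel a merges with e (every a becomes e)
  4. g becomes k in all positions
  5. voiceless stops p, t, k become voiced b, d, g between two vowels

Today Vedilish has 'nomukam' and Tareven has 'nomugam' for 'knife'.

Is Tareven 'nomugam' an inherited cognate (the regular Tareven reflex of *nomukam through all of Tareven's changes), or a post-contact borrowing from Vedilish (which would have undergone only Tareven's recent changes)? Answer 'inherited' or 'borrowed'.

borrowed

If inherited, *nomukam would pass through all of Tareven's changes:
Tareven: *nomukam > nomuham > nomuhem  (by unconditioned shift, vowel merger)
If borrowed from Vedilish 'nomukam' after the early changes, it would undergo only the recent ones:
  rule 4 (unconditioned shift): no change (nomukam)
  rule 5 (intervocalic voicing): nomukam → nomugam
  ⇒ as a loan: nomugam
Tareven 'nomugam' matches the loan outcome 'nomugam', not the inherited 'nomuhem' — it skipped the early Tareven changes, so it was borrowed from Vedilish.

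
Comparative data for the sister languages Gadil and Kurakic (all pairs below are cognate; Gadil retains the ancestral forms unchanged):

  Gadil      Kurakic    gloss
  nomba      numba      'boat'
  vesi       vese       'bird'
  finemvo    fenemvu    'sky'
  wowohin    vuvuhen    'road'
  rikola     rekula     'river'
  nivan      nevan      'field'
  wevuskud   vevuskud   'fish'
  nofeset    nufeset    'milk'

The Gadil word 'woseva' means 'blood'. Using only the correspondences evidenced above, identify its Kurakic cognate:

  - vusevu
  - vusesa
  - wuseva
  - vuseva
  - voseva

wowohin ~ vuvuhen — Gadil w corresponds to Kurakic v word-initially before a back vowel.
wowohin ~ vuvuhen, rikola ~ rekula — Gadil o corresponds to Kurakic u after a consonant, before a consonant other than r, m, n, p, b, f, v.
Applying these to Gadil 'woseva':
  woseva → voseva   (w→v word-initially before a back vowel)
  voseva → vuseva   (o→u after a consonant, before a consonant other than r, m, n, p, b, f, v)
So the Kurakic cognate is 'vuseva'.

vuseva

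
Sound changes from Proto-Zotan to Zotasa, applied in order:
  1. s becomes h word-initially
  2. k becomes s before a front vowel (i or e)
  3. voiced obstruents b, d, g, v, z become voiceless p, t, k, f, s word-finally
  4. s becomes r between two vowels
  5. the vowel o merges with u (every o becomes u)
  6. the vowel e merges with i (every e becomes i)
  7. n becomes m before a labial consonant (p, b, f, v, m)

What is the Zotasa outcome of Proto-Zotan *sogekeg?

hugirik

Zotasa: *sogekeg > hogekeg > hogeseg > hogesek > hogerek > hugerek > hugirik  (by debuccalisation, palatalisation, final devoicing, rhotacism, vowel merger, vowel merger)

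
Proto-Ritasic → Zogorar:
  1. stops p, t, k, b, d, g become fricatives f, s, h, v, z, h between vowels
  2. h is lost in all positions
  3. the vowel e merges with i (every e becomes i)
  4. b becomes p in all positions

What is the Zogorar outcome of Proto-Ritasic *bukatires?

puasiris

Zogorar: *bukatires
  bukatires → buhasires   [intervocalic lenition]
  buhasires → buasires   [h-loss]
  buasires → buasiris   [vowel merger]
  buasiris → puasiris   [unconditioned shift]
  giving Zogorar puasiris.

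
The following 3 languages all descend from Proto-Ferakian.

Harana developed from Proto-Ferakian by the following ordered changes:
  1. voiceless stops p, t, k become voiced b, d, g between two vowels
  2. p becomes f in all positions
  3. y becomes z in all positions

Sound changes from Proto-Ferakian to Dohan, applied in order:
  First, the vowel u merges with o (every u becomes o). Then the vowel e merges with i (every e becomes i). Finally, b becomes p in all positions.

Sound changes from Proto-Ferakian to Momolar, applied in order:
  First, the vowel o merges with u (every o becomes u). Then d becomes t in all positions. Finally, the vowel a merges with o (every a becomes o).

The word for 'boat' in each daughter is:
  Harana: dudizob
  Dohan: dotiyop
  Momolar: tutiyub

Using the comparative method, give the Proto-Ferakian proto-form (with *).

Position 2: Harana has u, Dohan has o, Momolar has u. Harana preserves u here (none of its changes turn any other segment into u), so the proto-segment is *u.
Position 1: Harana has d, Dohan has d, Momolar has t. Dohan preserves d here (none of its changes turn any other segment into d), so the proto-segment is *d.
Verify the candidate proto-form against each daughter:
Harana: start from *dutiyob.
  rule 1 (intervocalic voicing): dutiyob → dudiyob
  rule 2: no change — dudiyob
  rule 3 (unconditioned shift): dudiyob → dudizob
  ⇒ Harana dudizob
Dohan: start from *dutiyob.
  rule 1 (vowel merger): dutiyob → dotiyob
  rule 2: no change — dotiyob
  rule 3 (unconditioned shift): dotiyob → dotiyop
  ⇒ Dohan dotiyop
Momolar: start from *dutiyob.
  rule 1 (vowel merger): dutiyob → dutiyub
  rule 2 (unconditioned shift): dutiyub → tutiyub
  rule 3: no change — tutiyub
  ⇒ Momolar tutiyub
No other proto-form is consistent with every reflex, so the reconstruction is *dutiyob.

*dutiyob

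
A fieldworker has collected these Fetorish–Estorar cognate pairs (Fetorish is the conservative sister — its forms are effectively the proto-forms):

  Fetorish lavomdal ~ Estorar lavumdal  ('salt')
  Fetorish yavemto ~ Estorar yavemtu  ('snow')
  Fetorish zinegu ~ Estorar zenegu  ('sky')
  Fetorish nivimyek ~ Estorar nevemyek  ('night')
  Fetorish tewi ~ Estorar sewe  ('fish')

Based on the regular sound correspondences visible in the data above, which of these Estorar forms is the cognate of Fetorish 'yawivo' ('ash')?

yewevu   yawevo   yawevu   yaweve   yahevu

yawevu

nivimyek ~ nevemyek — Fetorish i corresponds to Estorar e after a consonant, before a labial obstruent.
yavemto ~ yavemtu — Fetorish o corresponds to Estorar u word-finally.
Applying these to Fetorish 'yawivo':
  yawivo → yawevo   (i→e after a consonant, before a labial obstruent)
  yawevo → yawevu   (o→u word-finally)
So the Estorar cognate is 'yawevu'.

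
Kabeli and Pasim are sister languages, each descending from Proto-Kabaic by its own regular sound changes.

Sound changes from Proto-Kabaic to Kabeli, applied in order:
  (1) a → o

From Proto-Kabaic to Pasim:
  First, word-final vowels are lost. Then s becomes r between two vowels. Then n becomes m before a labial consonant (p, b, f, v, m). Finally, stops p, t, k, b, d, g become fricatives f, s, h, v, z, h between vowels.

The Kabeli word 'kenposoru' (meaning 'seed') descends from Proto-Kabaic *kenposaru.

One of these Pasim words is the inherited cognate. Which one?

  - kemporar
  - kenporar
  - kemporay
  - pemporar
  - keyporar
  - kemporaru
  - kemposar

Pasim: *kenposaru > kenposar > kenporar > kemporar  (by apocope, rhotacism, nasal place assimilation)
Only 'kemporar' matches the regular Pasim development of *kenposaru.

kemporar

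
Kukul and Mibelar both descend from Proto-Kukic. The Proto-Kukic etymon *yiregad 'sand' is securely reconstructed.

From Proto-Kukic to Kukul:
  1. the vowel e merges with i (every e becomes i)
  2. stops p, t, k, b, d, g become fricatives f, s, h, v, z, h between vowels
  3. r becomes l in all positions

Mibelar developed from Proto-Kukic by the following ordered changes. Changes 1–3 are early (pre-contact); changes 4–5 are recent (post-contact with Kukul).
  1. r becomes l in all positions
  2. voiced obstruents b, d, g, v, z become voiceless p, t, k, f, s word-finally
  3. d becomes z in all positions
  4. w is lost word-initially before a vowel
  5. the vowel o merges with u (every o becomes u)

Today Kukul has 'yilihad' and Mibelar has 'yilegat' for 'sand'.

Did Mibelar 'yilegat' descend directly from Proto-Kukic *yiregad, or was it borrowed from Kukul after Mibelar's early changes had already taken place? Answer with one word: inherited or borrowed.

inherited

If inherited, *yiregad would pass through all of Mibelar's changes:
Mibelar: *yiregad
  yiregad → yilegad   [unconditioned shift]
  yilegad → yilegat   [final devoicing]
  yilegat (rule 3 does not apply)
  yilegat (rule 4 does not apply)
  yilegat (rule 5 does not apply)
  giving Mibelar yilegat.
If borrowed from Kukul 'yilihad' after the early changes, it would undergo only the recent ones:
  rule 4 (glide loss): no change (yilihad)
  rule 5 (vowel merger): no change (yilihad)
  ⇒ as a loan: yilihad
Mibelar 'yilegat' matches the inherited outcome exactly, so it is an inherited cognate, not a loan.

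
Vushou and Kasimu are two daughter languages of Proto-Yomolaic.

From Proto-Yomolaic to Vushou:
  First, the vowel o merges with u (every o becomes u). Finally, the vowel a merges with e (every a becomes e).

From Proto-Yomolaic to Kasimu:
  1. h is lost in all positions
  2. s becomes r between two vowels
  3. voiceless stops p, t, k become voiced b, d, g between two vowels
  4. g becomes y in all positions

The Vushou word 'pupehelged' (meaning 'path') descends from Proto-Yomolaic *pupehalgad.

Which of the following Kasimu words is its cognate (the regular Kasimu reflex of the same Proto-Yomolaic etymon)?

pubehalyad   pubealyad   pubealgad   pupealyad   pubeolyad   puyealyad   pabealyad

pubealyad

Kasimu: *pupehalgad
  pupehalgad → pupealgad   [h-loss]
  pupealgad (rule 2 does not apply)
  pupealgad → pubealgad   [intervocalic voicing]
  pubealgad → pubealyad   [unconditioned shift]
  giving Kasimu pubealyad.
The other candidates each miss or misapply at least one Kasimu change.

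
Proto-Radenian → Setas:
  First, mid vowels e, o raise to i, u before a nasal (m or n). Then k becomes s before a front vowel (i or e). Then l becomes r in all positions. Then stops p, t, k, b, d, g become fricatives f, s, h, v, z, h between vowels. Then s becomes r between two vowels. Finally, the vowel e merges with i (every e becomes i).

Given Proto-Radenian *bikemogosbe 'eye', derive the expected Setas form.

birimohosbi

Setas: start from *bikemogosbe.
  rule 1 (pre-nasal raising): bikemogosbe → bikimogosbe
  rule 2 (palatalisation): bikimogosbe → bisimogosbe
  rule 3: no change — bisimogosbe
  rule 4 (intervocalic lenition): bisimogosbe → bisimohosbe
  rule 5 (rhotacism): bisimohosbe → birimohosbe
  rule 6 (vowel merger): birimohosbe → birimohosbi
  ⇒ Setas birimohosbi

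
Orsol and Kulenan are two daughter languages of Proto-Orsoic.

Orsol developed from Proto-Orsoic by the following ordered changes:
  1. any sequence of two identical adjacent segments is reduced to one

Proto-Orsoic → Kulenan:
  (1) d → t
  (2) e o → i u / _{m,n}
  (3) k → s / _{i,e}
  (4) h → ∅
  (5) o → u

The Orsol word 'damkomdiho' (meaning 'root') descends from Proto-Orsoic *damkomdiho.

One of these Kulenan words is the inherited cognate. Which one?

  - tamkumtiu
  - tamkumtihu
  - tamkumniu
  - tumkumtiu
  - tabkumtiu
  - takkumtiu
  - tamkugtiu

Kulenan: *damkomdiho
  damkomdiho → tamkomtiho   [unconditioned shift]
  tamkomtiho → tamkumtiho   [pre-nasal raising]
  tamkumtiho (rule 3 does not apply)
  tamkumtiho → tamkumtio   [h-loss]
  tamkumtio → tamkumtiu   [vowel merger]
  giving Kulenan tamkumtiu.
Only 'tamkumtiu' matches the regular Kulenan development of *damkomdiho.

tamkumtiu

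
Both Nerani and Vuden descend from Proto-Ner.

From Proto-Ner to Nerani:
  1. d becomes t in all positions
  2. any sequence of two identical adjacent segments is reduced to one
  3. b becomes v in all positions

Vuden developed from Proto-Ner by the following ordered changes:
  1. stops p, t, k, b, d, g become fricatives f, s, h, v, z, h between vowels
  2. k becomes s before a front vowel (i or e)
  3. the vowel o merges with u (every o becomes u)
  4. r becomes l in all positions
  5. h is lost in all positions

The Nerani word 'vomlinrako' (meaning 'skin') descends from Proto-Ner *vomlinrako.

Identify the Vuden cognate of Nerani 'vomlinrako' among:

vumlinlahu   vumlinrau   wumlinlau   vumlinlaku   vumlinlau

vumlinlau

Vuden: *vomlinrako > vomlinraho > vumlinrahu > vumlinlahu > vumlinlau  (by intervocalic lenition, vowel merger, unconditioned shift, h-loss)
Among the options, 'vumlinlau' alone shows every Vuden change applied in order.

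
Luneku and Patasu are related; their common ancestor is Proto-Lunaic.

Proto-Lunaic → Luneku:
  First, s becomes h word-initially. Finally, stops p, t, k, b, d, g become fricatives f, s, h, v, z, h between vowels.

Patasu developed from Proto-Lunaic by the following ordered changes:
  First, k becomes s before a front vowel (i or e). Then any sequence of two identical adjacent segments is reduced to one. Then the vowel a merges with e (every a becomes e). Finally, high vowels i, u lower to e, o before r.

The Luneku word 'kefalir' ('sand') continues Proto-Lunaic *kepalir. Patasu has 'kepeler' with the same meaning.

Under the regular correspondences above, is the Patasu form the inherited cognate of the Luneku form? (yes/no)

Derive the expected Patasu reflex of *kepalir:
Patasu: *kepalir
  kepalir → sepalir   [palatalisation]
  sepalir (rule 2 does not apply)
  sepalir → sepelir   [vowel merger]
  sepelir → sepeler   [pre-rhotic lowering]
  giving Patasu sepeler.
The regular Patasu reflex would be 'sepeler', but the attested form is 'kepeler'. The correspondence is irregular, so they are not cognates (the Patasu form has a different source).

no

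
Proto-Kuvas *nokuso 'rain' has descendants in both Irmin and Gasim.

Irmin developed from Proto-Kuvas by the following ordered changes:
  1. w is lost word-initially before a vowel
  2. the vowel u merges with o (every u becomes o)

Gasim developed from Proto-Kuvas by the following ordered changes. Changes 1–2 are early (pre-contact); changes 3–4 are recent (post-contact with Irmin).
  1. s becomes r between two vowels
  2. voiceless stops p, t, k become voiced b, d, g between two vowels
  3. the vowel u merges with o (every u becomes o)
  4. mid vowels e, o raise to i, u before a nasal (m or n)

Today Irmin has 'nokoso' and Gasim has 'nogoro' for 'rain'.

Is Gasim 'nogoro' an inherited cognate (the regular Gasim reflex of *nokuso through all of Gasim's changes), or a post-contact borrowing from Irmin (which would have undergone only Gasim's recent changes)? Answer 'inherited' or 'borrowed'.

If inherited, *nokuso would pass through all of Gasim's changes:
Gasim: *nokuso
  nokuso → nokuro   [rhotacism]
  nokuro → noguro   [intervocalic voicing]
  noguro → nogoro   [vowel merger]
  nogoro (rule 4 does not apply)
  giving Gasim nogoro.
If borrowed from Irmin 'nokoso' after the early changes, it would undergo only the recent ones:
  rule 3 (vowel merger): no change (nokoso)
  rule 4 (pre-nasal raising): no change (nokoso)
  ⇒ as a loan: nokoso
Gasim 'nogoro' matches the inherited outcome exactly, so it is an inherited cognate, not a loan.

inherited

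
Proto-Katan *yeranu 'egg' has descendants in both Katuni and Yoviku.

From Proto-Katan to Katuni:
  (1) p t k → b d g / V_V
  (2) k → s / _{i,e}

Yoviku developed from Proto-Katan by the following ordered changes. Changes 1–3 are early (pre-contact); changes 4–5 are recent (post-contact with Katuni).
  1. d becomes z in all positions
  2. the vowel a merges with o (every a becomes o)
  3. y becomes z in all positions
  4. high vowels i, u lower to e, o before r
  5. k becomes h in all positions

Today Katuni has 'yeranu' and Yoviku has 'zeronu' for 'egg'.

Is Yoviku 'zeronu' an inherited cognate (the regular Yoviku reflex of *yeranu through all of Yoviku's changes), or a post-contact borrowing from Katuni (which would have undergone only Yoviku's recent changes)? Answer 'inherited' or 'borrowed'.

inherited

If inherited, *yeranu would pass through all of Yoviku's changes:
Yoviku: *yeranu > yeronu > zeronu  (by vowel merger, unconditioned shift)
If borrowed from Katuni 'yeranu' after the early changes, it would undergo only the recent ones:
  rule 4 (pre-rhotic lowering): no change (yeranu)
  rule 5 (unconditioned shift): no change (yeranu)
  ⇒ as a loan: yeranu
Yoviku 'zeronu' matches the inherited outcome exactly, so it is an inherited cognate, not a loan.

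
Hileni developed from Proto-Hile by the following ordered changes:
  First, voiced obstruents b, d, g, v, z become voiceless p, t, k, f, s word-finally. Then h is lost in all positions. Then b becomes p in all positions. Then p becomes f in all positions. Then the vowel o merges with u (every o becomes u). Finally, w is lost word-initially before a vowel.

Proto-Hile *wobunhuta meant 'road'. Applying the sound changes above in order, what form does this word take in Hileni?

Hileni: start from *wobunhuta.
  rule 1: no change — wobunhuta
  rule 2 (h-loss): wobunhuta → wobunuta
  rule 3 (unconditioned shift): wobunuta → wopunuta
  rule 4 (unconditioned shift): wopunuta → wofunuta
  rule 5 (vowel merger): wofunuta → wufunuta
  rule 6 (glide loss): wufunuta → ufunuta
  ⇒ Hileni ufunuta

ufunuta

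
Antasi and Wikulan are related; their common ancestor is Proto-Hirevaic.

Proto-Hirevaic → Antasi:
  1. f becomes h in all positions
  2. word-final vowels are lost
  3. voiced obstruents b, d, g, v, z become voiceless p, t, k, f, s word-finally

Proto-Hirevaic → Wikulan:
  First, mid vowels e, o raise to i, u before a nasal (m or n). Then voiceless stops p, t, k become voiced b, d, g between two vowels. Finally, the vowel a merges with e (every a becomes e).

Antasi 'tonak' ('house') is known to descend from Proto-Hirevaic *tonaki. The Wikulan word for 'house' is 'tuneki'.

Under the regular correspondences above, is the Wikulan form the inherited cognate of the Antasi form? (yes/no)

Derive the expected Wikulan reflex of *tonaki:
Wikulan: *tonaki > tunaki > tunagi > tunegi  (by pre-nasal raising, intervocalic voicing, vowel merger)
The regular Wikulan reflex would be 'tunegi', but the attested form is 'tuneki'. The correspondence is irregular, so they are not cognates (the Wikulan form has a different source).

no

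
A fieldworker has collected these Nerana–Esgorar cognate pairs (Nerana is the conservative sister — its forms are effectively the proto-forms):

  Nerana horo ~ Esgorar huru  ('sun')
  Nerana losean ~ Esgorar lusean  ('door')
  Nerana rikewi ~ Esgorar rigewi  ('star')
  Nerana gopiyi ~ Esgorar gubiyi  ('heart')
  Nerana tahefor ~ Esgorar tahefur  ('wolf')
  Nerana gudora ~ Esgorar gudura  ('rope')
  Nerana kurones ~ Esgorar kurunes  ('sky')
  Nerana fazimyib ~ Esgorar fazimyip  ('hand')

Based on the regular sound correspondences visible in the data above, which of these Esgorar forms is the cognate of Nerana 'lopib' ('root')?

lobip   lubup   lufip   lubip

gopiyi ~ gubiyi — Nerana o corresponds to Esgorar u after a consonant, before a labial obstruent.
gopiyi ~ gubiyi — Nerana p corresponds to Esgorar b between vowels (before a front vowel).
fazimyib ~ fazimyip — Nerana b corresponds to Esgorar p word-finally.
Applying these to Nerana 'lopib':
  lopib → lupib   (o→u after a consonant, before a labial obstruent)
  lupib → lubib   (p→b between vowels (before a front vowel))
  lubib → lubip   (b→p word-finally)
So the Esgorar cognate is 'lubip'.

lubip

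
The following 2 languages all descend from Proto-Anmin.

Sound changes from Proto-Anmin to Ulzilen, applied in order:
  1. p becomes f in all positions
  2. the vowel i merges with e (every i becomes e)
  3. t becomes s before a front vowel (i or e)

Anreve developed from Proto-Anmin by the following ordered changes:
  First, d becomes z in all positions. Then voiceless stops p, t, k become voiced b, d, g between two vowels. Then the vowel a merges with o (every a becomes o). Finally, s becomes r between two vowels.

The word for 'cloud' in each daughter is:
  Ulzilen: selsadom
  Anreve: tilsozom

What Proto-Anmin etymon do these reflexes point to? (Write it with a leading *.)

Position 2: Ulzilen has e, Anreve has i. Anreve preserves i here (none of its changes turn any other segment into i), so the proto-segment is *i.
Position 5: Ulzilen has a, Anreve has o. Ulzilen preserves a here (none of its changes turn any other segment into a), so the proto-segment is *a.
Position 1: Ulzilen has s, Anreve has t. Anreve preserves t here (none of its changes turn any other segment into t), so the proto-segment is *t.
Verify the candidate proto-form against each daughter:
Ulzilen: *tilsadom > telsadom > selsadom  (by vowel merger, palatalisation)
Anreve: start from *tilsadom.
  rule 1 (unconditioned shift): tilsadom → tilsazom
  rule 2: no change — tilsazom
  rule 3 (vowel merger): tilsazom → tilsozom
  rule 4: no change — tilsozom
  ⇒ Anreve tilsozom
No other proto-form is consistent with every reflex, so the reconstruction is *tilsadom.

*tilsadom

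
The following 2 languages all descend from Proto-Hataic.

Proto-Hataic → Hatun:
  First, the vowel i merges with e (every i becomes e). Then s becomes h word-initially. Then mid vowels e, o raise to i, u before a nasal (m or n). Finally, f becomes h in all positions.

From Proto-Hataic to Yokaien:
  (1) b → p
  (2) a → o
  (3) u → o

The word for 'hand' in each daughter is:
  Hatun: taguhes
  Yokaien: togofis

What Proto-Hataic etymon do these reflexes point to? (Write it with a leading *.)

*tagufis

Position 5: Hatun has h, Yokaien has f. Yokaien preserves f here (none of its changes turn any other segment into f), so the proto-segment is *f.
Position 6: Hatun has e, Yokaien has i. Yokaien preserves i here (none of its changes turn any other segment into i), so the proto-segment is *i.
Position 2: Hatun has a, Yokaien has o. Hatun preserves a here (none of its changes turn any other segment into a), so the proto-segment is *a.
This points to *tagufis. Verify forward in each daughter:
Hatun: start from *tagufis.
  rule 1 (vowel merger): tagufis → tagufes
  rule 2: no change — tagufes
  rule 3: no change — tagufes
  rule 4 (unconditioned shift): tagufes → taguhes
  ⇒ Hatun taguhes
Yokaien: *tagufis > togufis > togofis  (by vowel merger, vowel merger)
No other proto-form is consistent with every reflex, so the reconstruction is *tagufis.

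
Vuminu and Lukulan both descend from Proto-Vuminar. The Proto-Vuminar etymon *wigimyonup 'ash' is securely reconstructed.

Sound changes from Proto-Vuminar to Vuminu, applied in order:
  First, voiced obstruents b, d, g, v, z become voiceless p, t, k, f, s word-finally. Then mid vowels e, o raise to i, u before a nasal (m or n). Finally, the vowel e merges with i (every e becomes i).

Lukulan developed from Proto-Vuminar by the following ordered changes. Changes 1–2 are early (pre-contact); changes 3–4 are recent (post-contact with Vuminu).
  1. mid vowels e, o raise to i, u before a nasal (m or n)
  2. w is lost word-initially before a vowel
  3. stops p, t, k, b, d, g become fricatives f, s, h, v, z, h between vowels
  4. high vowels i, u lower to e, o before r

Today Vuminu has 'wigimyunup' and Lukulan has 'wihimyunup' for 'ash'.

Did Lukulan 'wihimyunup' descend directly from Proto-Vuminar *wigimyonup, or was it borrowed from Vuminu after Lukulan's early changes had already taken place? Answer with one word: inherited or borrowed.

borrowed

If inherited, *wigimyonup would pass through all of Lukulan's changes:
Lukulan: *wigimyonup > wigimyunup > igimyunup > ihimyunup  (by pre-nasal raising, glide loss, intervocalic lenition)
If borrowed from Vuminu 'wigimyunup' after the early changes, it would undergo only the recent ones:
  rule 3 (intervocalic lenition): wigimyunup → wihimyunup
  rule 4 (pre-rhotic lowering): no change (wihimyunup)
  ⇒ as a loan: wihimyunup
Lukulan 'wihimyunup' matches the loan outcome 'wihimyunup', not the inherited 'ihimyunup' — it skipped the early Lukulan changes, so it was borrowed from Vuminu.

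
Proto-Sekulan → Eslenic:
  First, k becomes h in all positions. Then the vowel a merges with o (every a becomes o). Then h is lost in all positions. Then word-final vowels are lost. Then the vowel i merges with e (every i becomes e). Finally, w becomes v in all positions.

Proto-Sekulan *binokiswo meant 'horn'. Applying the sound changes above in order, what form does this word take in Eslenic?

benoesv

Eslenic: start from *binokiswo.
  rule 1 (unconditioned shift): binokiswo → binohiswo
  rule 2: no change — binohiswo
  rule 3 (h-loss): binohiswo → binoiswo
  rule 4 (apocope): binoiswo → binoisw
  rule 5 (vowel merger): binoisw → benoesw
  rule 6 (unconditioned shift): benoesw → benoesv
  ⇒ Eslenic benoesv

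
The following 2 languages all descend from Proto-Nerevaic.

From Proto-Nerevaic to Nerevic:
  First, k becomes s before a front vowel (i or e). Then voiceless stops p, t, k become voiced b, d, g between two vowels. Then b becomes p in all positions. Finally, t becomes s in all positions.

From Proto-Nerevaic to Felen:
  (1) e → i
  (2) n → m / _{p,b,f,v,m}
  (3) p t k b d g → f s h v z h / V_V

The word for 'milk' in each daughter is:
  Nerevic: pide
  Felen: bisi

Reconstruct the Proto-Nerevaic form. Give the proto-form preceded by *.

Position 3: Nerevic has d, Felen has s. Taking the neighbouring segments as reconstructed: Nerevic d could go back to *t or *d; Felen s could go back to *t or *s — the one source consistent with every daughter is *t.
Position 4: Nerevic has e, Felen has i. Nerevic preserves e here (none of its changes turn any other segment into e), so the proto-segment is *e.
This points to *bite. Verify forward in each daughter:
Nerevic: *bite
  bite (rule 1 does not apply)
  bite → bide   [intervocalic voicing]
  bide → pide   [unconditioned shift]
  pide (rule 4 does not apply)
  giving Nerevic pide.
Felen: *bite
  bite → biti   [vowel merger]
  biti (rule 2 does not apply)
  biti → bisi   [intervocalic lenition]
  giving Felen bisi.
No other proto-form is consistent with every reflex, so the reconstruction is *bite.

*bite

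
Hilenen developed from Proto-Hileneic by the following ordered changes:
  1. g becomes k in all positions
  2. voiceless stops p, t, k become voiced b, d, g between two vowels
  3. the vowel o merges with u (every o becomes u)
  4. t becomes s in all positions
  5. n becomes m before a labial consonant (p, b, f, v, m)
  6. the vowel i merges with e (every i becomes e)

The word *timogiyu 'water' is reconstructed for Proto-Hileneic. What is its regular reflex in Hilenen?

Hilenen: start from *timogiyu.
  rule 1 (unconditioned shift): timogiyu → timokiyu
  rule 2 (intervocalic voicing): timokiyu → timogiyu
  rule 3 (vowel merger): timogiyu → timugiyu
  rule 4 (unconditioned shift): timugiyu → simugiyu
  rule 5: no change — simugiyu
  rule 6 (vowel merger): simugiyu → semugeyu
  ⇒ Hilenen semugeyu

semugeyu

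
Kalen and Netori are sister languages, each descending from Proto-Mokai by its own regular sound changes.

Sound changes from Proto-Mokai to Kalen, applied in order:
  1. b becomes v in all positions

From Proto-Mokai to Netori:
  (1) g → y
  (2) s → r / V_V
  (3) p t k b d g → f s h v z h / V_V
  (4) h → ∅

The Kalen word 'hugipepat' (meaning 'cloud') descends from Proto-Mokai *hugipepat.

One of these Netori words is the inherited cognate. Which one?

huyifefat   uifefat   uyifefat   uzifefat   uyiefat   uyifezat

Netori: *hugipepat > huyipepat > huyifefat > uyifefat  (by unconditioned shift, intervocalic lenition, h-loss)
Only 'uyifefat' matches the regular Netori development of *hugipepat.

uyifefat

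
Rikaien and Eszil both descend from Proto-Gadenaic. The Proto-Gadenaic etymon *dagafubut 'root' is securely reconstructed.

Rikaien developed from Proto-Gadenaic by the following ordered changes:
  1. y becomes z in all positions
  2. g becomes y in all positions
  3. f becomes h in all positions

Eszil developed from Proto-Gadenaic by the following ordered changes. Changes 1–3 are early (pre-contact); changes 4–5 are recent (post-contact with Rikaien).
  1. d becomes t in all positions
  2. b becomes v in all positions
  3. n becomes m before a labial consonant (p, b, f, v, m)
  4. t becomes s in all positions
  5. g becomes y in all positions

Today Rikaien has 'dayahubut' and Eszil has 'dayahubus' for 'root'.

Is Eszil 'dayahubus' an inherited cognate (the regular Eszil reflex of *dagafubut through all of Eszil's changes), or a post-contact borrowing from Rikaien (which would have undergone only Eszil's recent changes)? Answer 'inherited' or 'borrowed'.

borrowed

If inherited, *dagafubut would pass through all of Eszil's changes:
Eszil: *dagafubut
  dagafubut → tagafubut   [unconditioned shift]
  tagafubut → tagafuvut   [unconditioned shift]
  tagafuvut (rule 3 does not apply)
  tagafuvut → sagafuvus   [unconditioned shift]
  sagafuvus → sayafuvus   [unconditioned shift]
  giving Eszil sayafuvus.
If borrowed from Rikaien 'dayahubut' after the early changes, it would undergo only the recent ones:
  rule 4 (unconditioned shift): dayahubut → dayahubus
  rule 5 (unconditioned shift): no change (dayahubus)
  ⇒ as a loan: dayahubus
Eszil 'dayahubus' matches the loan outcome 'dayahubus', not the inherited 'sayafuvus' — it skipped the early Eszil changes, so it was borrowed from Rikaien.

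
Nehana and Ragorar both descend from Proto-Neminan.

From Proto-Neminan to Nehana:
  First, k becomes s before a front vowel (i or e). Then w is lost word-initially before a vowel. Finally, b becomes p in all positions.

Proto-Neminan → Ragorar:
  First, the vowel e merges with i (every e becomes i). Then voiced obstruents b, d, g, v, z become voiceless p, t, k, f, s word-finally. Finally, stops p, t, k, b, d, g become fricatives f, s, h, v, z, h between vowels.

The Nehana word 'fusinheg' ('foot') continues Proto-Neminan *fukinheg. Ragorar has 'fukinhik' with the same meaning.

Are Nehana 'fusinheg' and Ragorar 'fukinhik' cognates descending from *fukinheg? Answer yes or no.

no

Derive the expected Ragorar reflex of *fukinheg:
Ragorar: *fukinheg > fukinhig > fukinhik > fuhinhik  (by vowel merger, final devoicing, intervocalic lenition)
The regular Ragorar reflex would be 'fuhinhik', but the attested form is 'fukinhik'. The correspondence is irregular, so they are not cognates (the Ragorar form has a different source).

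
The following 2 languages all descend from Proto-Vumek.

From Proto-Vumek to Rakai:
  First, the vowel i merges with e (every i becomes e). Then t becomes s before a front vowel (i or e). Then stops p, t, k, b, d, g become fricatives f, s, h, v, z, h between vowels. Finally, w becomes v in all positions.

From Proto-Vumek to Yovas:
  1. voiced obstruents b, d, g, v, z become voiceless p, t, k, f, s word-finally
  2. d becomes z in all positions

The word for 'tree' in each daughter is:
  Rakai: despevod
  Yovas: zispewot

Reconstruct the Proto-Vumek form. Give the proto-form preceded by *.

Position 1: Rakai has d, Yovas has z. Rakai preserves d here (none of its changes turn any other segment into d), so the proto-segment is *d.
Position 6: Rakai has v, Yovas has w. Yovas preserves w here (none of its changes turn any other segment into w), so the proto-segment is *w.
Position 2: Rakai has e, Yovas has i. Yovas preserves i here (none of its changes turn any other segment into i), so the proto-segment is *i.
Continuing position by position gives *dispewod; check it forward:
Rakai: *dispewod > despewod > despevod  (by vowel merger, unconditioned shift)
Yovas: *dispewod > dispewot > zispewot  (by final devoicing, unconditioned shift)
No other proto-form is consistent with every reflex, so the reconstruction is *dispewod.

*dispewod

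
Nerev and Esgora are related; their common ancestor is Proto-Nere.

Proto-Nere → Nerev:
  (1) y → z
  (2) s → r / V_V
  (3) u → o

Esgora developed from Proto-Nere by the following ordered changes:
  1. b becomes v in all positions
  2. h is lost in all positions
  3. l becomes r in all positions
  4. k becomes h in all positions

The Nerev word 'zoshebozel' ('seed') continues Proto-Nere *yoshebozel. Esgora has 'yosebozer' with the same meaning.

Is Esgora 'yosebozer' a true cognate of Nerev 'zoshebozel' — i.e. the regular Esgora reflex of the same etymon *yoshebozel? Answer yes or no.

no

Derive the expected Esgora reflex of *yoshebozel:
Esgora: *yoshebozel > yoshevozel > yosevozel > yosevozer  (by unconditioned shift, h-loss, unconditioned shift)
The regular Esgora reflex would be 'yosevozer', but the attested form is 'yosebozer'. The correspondence is irregular, so they are not cognates (the Esgora form has a different source).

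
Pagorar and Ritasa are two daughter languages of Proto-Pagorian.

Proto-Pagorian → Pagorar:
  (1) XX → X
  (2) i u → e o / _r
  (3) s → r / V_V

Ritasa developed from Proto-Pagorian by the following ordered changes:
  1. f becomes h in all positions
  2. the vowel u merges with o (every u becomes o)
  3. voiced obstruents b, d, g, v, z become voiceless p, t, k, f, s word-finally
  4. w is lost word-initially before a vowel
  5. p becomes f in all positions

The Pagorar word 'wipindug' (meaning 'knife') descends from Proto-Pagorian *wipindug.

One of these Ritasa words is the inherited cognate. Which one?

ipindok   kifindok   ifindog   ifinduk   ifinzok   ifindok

ifindok

Ritasa: *wipindug
  wipindug (rule 1 does not apply)
  wipindug → wipindog   [vowel merger]
  wipindog → wipindok   [final devoicing]
  wipindok → ipindok   [glide loss]
  ipindok → ifindok   [unconditioned shift]
  giving Ritasa ifindok.
The other candidates each miss or misapply at least one Ritasa change.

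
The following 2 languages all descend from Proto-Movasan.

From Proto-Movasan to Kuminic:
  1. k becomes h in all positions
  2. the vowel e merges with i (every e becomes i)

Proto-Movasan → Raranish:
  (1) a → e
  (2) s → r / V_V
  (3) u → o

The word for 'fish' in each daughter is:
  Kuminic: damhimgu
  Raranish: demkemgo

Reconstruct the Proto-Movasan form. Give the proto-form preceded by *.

Position 2: Kuminic has a, Raranish has e. Kuminic preserves a here (none of its changes turn any other segment into a), so the proto-segment is *a.
Position 4: Kuminic has h, Raranish has k. Raranish preserves k here (none of its changes turn any other segment into k), so the proto-segment is *k.
Verify the candidate proto-form against each daughter:
Kuminic: start from *damkemgu.
  rule 1 (unconditioned shift): damkemgu → damhemgu
  rule 2 (vowel merger): damhemgu → damhimgu
  ⇒ Kuminic damhimgu
Raranish: *damkemgu
  damkemgu → demkemgu   [vowel merger]
  demkemgu (rule 2 does not apply)
  demkemgu → demkemgo   [vowel merger]
  giving Raranish demkemgo.
Only *damkemgu yields all of Kuminic damhimgu, Raranish demkemgo.

*damkemgu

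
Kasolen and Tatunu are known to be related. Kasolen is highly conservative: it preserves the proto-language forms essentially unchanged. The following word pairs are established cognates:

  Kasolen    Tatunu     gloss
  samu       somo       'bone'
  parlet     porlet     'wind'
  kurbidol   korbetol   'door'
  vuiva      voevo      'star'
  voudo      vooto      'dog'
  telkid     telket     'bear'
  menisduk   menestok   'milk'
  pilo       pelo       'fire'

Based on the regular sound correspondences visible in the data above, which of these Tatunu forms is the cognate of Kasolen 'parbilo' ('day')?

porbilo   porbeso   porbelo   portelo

parlet ~ porlet — Kasolen a corresponds to Tatunu o after a consonant, before r.
kurbidol ~ korbetol, telkid ~ telket — Kasolen i corresponds to Tatunu e after a consonant, before a consonant other than r, m, n, p, b, f, v.
Applying these to Kasolen 'parbilo':
  parbilo → porbilo   (a→o after a consonant, before r)
  porbilo → porbelo   (i→e after a consonant, before a consonant other than r, m, n, p, b, f, v)
So the Tatunu cognate is 'porbelo'.

porbelo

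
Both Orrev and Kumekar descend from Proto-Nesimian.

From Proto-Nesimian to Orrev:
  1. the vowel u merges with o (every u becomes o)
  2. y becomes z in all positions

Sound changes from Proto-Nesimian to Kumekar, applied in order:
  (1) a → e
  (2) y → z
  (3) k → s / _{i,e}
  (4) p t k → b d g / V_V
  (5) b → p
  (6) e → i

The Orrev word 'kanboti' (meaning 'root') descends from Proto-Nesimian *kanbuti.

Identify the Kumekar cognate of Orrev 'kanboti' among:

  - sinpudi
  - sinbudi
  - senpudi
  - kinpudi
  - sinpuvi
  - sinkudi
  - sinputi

Kumekar: *kanbuti
  kanbuti → kenbuti   [vowel merger]
  kenbuti (rule 2 does not apply)
  kenbuti → senbuti   [palatalisation]
  senbuti → senbudi   [intervocalic voicing]
  senbudi → senpudi   [unconditioned shift]
  senpudi → sinpudi   [vowel merger]
  giving Kumekar sinpudi.

sinpudi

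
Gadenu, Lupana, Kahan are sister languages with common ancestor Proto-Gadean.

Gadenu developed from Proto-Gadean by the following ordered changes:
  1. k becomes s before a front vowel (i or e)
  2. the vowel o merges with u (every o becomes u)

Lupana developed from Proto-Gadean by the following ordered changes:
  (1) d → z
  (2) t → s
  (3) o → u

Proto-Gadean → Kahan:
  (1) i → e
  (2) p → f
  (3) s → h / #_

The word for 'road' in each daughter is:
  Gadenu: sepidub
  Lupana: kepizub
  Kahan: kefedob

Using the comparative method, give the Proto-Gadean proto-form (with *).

*kepidob

Position 3: Gadenu has p, Lupana has p, Kahan has f. Gadenu preserves p here (none of its changes turn any other segment into p), so the proto-segment is *p.
Position 5: Gadenu has d, Lupana has z, Kahan has d. Gadenu preserves d here (none of its changes turn any other segment into d), so the proto-segment is *d.
Verify the candidate proto-form against each daughter:
Gadenu: *kepidob
  kepidob → sepidob   [palatalisation]
  sepidob → sepidub   [vowel merger]
  giving Gadenu sepidub.
Lupana: *kepidob > kepizob > kepizub  (by unconditioned shift, vowel merger)
Kahan: *kepidob > kepedob > kefedob  (by vowel merger, unconditioned shift)
*kepidob is the unique common source.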